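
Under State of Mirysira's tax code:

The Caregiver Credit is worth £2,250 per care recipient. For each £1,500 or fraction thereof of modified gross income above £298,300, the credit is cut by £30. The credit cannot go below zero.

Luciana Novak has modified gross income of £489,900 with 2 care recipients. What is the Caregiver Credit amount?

Caregiver Credit: base = 2 × £2,250 = £4,500. income exceeds £298,300 by £191,600, which is 128 full-or-partial £1,500 increments; reduction = 128 × £30 = £3,840, leaving £660.

£660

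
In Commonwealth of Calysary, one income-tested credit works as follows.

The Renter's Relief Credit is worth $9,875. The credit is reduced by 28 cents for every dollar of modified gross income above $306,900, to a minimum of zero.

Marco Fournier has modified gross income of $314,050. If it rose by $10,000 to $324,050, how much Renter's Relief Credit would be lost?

$2,800

At $314,050 — 28% of the $7,150 excess over $306,900 is $2,002; credit = $9,875 − $2,002 = $7,873.
At $324,050 — 28% of the $17,150 excess over $306,900 is $4,802; credit = $9,875 − $4,802 = $5,073.
Lost: $7,873 − $5,073 = $2,800.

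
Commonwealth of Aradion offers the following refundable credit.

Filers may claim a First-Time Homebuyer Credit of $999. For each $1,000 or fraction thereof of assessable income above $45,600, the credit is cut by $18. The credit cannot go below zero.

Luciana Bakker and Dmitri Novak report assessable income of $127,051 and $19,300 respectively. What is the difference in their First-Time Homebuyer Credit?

$999

Luciana ($127,051): First-Time Homebuyer Credit: income exceeds $45,600 by $81,451 → 82 increments × $18 = $1,476 ≥ base, so the credit is $0.
Dmitri ($19,300): First-Time Homebuyer Credit: $19,300 is at or below the $45,600 threshold, so the full $999 applies.
Difference: |$0 − $999| = $999.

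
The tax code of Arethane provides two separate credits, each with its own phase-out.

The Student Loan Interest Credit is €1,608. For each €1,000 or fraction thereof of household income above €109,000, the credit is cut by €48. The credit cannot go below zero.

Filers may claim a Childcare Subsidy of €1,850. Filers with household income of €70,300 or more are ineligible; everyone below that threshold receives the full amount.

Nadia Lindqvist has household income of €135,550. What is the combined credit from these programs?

€312

Student Loan Interest Credit: income exceeds €109,000 by €26,550, which is 27 full-or-partial €1,000 increments; reduction = 27 × €48 = €1,296, leaving €312.
Childcare Subsidy: €135,550 meets or exceeds the €70,300 cutoff, so the credit is €0.
Total: €312 + €0 = €312.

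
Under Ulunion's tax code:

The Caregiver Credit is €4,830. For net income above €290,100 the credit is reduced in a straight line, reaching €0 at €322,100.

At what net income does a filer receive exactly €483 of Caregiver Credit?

€318,900

€483 is 483/4,830 of the full €4,830, so 4,347/4,830 of the €32,000 range has been used: income = €290,100 + €32,000 × 4,347/4,830 = €318,900.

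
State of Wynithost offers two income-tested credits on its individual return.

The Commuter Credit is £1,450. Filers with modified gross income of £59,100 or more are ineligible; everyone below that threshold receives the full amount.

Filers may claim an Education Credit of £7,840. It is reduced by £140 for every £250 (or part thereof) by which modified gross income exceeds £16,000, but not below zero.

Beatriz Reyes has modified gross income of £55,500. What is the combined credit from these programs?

Commuter Credit: £55,500 is below the £59,100 cutoff, so the full £1,450 applies.
Education Credit: income exceeds £16,000 by £39,500 → 158 increments × £140 = £22,120 ≥ base, so the credit is £0.
Total: £1,450 + £0 = £1,450.

£1,450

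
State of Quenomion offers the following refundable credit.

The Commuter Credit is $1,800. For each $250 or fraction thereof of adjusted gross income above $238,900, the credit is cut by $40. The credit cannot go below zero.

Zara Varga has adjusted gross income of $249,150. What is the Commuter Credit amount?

$160

Commuter Credit: income exceeds $238,900 by $10,250, which is 41 full-or-partial $250 increments; reduction = 41 × $40 = $1,640, leaving $160.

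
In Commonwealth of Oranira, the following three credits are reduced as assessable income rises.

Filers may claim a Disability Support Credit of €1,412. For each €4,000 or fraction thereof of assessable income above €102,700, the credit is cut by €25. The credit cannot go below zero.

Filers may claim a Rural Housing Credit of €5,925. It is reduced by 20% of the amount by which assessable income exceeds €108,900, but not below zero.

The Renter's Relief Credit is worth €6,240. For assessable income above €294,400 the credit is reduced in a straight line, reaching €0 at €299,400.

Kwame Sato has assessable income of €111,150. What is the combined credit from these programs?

Disability Support Credit: income exceeds €102,700 by €8,450, which is 3 full-or-partial €4,000 increments; reduction = 3 × €25 = €75, leaving €1,337.
Rural Housing Credit: 20% of the €2,250 excess over €108,900 is €450; credit = €5,925 − €450 = €5,475.
Renter's Relief Credit: €111,150 is at or below the €294,400 threshold, so the full €6,240 applies.
Total: €1,337 + €5,475 + €6,240 = €13,052.

€13,052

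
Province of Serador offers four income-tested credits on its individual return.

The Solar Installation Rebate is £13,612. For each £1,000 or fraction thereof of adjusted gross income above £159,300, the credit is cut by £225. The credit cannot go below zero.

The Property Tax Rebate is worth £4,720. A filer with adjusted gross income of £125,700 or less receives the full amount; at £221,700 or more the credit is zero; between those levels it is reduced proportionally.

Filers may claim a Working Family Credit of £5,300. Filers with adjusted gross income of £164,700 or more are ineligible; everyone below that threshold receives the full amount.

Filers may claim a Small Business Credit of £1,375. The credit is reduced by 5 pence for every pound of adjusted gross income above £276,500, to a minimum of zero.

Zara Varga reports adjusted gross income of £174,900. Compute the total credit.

£13,688

Solar Installation Rebate: income exceeds £159,300 by £15,600, which is 16 full-or-partial £1,000 increments; reduction = 16 × £225 = £3,600, leaving £10,012.
Property Tax Rebate: £174,900 is £49,200 into a £96,000 phase-out range, leaving 46,800/96,000 of the credit: £4,720 × 46,800/96,000 = £2,301.
Working Family Credit: £174,900 meets or exceeds the £164,700 cutoff, so the credit is £0.
Small Business Credit: £174,900 is at or below the £276,500 threshold, so the full £1,375 applies.
Total: £10,012 + £2,301 + £0 + £1,375 = £13,688.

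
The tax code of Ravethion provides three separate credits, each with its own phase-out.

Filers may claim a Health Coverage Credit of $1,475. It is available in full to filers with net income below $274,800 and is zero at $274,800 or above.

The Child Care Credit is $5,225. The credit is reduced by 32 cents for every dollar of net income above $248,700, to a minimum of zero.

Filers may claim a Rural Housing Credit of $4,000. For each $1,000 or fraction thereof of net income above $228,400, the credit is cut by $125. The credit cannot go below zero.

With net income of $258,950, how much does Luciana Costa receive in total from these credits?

Health Coverage Credit: $258,950 is below the $274,800 cutoff, so the full $1,475 applies.
Child Care Credit: 32% of the $10,250 excess over $248,700 is $3,280; credit = $5,225 − $3,280 = $1,945.
Rural Housing Credit: income exceeds $228,400 by $30,550, which is 31 full-or-partial $1,000 increments; reduction = 31 × $125 = $3,875, leaving $125.
Total: $1,475 + $1,945 + $125 = $3,545.

$3,545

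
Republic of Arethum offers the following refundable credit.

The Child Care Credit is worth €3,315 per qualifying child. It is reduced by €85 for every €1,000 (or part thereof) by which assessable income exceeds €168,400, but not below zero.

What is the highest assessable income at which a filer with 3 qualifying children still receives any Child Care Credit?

€284,400

Full credit = 3 × €3,315 = €9,945.
After 116 increments the reduction is 116 × €85 = €9,860, leaving €85; one more increment wipes it out. Increment 116 ends at excess 116 × €1,000 = €116,000, so the highest qualifying income is €168,400 + €116,000 = €284,400.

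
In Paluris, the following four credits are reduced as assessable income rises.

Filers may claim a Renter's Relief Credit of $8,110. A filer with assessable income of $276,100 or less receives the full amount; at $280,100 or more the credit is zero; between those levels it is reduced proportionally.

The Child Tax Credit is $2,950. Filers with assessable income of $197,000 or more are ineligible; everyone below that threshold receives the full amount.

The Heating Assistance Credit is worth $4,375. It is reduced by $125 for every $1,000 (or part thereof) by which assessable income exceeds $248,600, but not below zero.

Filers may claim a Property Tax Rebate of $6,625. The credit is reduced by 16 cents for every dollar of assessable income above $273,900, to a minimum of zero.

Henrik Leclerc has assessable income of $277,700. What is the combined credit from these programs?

$11,508

Renter's Relief Credit: $277,700 is $1,600 into a $4,000 phase-out range, leaving 2,400/4,000 of the credit: $8,110 × 2,400/4,000 = $4,866.
Child Tax Credit: $277,700 meets or exceeds the $197,000 cutoff, so the credit is $0.
Heating Assistance Credit: income exceeds $248,600 by $29,100, which is 30 full-or-partial $1,000 increments; reduction = 30 × $125 = $3,750, leaving $625.
Property Tax Rebate: 16% of the $3,800 excess over $273,900 is $608; credit = $6,625 − $608 = $6,017.
Total: $4,866 + $0 + $625 + $6,017 = $11,508.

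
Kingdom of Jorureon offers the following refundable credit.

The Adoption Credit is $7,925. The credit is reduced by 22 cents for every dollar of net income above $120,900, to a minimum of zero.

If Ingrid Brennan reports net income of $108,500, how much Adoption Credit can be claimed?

$7,925

Adoption Credit: $108,500 is at or below the $120,900 threshold, so the full $7,925 applies.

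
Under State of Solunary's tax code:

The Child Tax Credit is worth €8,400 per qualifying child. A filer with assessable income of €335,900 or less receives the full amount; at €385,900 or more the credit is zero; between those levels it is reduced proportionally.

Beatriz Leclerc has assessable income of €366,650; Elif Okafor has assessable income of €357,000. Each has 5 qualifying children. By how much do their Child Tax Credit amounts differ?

Beatriz (€366,650): Child Tax Credit: base = 5 × €8,400 = €42,000. €366,650 is €30,750 into a €50,000 phase-out range, leaving 19,250/50,000 of the credit: €42,000 × 19,250/50,000 = €16,170.
Elif (€357,000): Child Tax Credit: base = 5 × €8,400 = €42,000. €357,000 is €21,100 into a €50,000 phase-out range, leaving 28,900/50,000 of the credit: €42,000 × 28,900/50,000 = €24,276.
Difference: |€16,170 − €24,276| = €8,106.

€8,106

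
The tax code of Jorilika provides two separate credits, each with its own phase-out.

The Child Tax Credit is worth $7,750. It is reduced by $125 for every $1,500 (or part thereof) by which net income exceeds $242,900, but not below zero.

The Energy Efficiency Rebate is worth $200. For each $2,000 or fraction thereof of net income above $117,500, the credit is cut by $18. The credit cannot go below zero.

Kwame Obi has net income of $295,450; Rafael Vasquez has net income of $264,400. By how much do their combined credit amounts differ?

$2,625

Kwame ($295,450): Child Tax Credit: income exceeds $242,900 by $52,550, which is 36 full-or-partial $1,500 increments; reduction = 36 × $125 = $4,500, leaving $3,250. Energy Efficiency Rebate: income exceeds $117,500 by $177,950 → 89 increments × $18 = $1,602 ≥ base, so the credit is $0. total $3,250 + $0 = $3,250
Rafael ($264,400): Child Tax Credit: income exceeds $242,900 by $21,500, which is 15 full-or-partial $1,500 increments; reduction = 15 × $125 = $1,875, leaving $5,875. Energy Efficiency Rebate: income exceeds $117,500 by $146,900 → 74 increments × $18 = $1,332 ≥ base, so the credit is $0. total $5,875 + $0 = $5,875
Difference: |$3,250 − $5,875| = $2,625.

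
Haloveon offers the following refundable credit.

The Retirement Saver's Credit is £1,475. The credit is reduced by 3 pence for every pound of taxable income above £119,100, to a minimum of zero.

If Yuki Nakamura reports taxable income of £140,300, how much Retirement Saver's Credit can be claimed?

Retirement Saver's Credit: 3% of the £21,200 excess over £119,100 is £636; credit = £1,475 − £636 = £839.

£839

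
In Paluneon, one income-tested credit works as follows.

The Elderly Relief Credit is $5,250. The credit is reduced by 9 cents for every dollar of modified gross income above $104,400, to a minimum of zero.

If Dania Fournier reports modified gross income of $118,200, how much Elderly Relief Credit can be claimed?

$4,008

Elderly Relief Credit: 9% of the $13,800 excess over $104,400 is $1,242; credit = $5,250 − $1,242 = $4,008.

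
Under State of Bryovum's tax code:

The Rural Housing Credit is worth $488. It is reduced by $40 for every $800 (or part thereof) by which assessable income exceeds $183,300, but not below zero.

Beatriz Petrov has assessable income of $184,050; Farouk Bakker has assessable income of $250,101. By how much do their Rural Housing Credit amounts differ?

Beatriz ($184,050): Rural Housing Credit: income exceeds $183,300 by $750, which is 1 full-or-partial $800 increment; reduction = 1 × $40 = $40, leaving $448.
Farouk ($250,101): Rural Housing Credit: income exceeds $183,300 by $66,801 → 84 increments × $40 = $3,360 ≥ base, so the credit is $0.
Difference: |$448 − $0| = $448.

$448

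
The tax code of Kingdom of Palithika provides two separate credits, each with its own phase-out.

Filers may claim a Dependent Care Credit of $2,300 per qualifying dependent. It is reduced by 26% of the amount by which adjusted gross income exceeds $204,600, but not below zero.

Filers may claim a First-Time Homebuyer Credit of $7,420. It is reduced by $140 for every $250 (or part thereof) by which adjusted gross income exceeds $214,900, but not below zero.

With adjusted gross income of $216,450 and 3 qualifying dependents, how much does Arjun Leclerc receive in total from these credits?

$10,259

Dependent Care Credit: base = 3 × $2,300 = $6,900. 26% of the $11,850 excess over $204,600 is $3,081; credit = $6,900 − $3,081 = $3,819.
First-Time Homebuyer Credit: income exceeds $214,900 by $1,550, which is 7 full-or-partial $250 increments; reduction = 7 × $140 = $980, leaving $6,440.
Total: $3,819 + $6,440 = $10,259.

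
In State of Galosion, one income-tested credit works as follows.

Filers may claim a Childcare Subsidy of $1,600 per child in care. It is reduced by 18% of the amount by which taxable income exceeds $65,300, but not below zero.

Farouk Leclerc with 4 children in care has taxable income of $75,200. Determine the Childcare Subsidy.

$4,618

Childcare Subsidy: base = 4 × $1,600 = $6,400. 18% of the $9,900 excess over $65,300 is $1,782; credit = $6,400 − $1,782 = $4,618.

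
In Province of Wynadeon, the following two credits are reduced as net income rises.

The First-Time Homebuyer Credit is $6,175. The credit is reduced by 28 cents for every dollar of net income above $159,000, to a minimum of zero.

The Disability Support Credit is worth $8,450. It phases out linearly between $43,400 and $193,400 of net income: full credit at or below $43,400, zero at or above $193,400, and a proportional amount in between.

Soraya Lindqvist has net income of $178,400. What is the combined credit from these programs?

First-Time Homebuyer Credit: 28% of the $19,400 excess over $159,000 is $5,432; credit = $6,175 − $5,432 = $743.
Disability Support Credit: $178,400 is $135,000 into a $150,000 phase-out range, leaving 15,000/150,000 of the credit: $8,450 × 15,000/150,000 = $845.
Total: $743 + $845 = $1,588.

$1,588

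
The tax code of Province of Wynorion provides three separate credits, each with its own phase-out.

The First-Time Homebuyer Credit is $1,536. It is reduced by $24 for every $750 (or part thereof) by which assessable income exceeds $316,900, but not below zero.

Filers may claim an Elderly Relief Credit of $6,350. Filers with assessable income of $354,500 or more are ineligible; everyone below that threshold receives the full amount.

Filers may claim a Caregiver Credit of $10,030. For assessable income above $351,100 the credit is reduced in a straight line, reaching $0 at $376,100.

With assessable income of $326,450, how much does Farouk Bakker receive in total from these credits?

$17,604

First-Time Homebuyer Credit: income exceeds $316,900 by $9,550, which is 13 full-or-partial $750 increments; reduction = 13 × $24 = $312, leaving $1,224.
Elderly Relief Credit: $326,450 is below the $354,500 cutoff, so the full $6,350 applies.
Caregiver Credit: $326,450 is at or below the $351,100 threshold, so the full $10,030 applies.
Total: $1,224 + $6,350 + $10,030 = $17,604.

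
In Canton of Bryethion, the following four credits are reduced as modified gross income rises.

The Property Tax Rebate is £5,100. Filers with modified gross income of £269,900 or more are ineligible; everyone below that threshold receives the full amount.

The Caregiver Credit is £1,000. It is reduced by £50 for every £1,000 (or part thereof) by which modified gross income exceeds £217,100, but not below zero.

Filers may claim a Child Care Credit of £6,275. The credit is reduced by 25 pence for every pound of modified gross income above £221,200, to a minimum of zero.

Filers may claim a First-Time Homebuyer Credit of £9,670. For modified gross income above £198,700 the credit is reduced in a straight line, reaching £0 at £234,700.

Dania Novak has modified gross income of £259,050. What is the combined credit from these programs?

£5,100

Property Tax Rebate: £259,050 is below the £269,900 cutoff, so the full £5,100 applies.
Caregiver Credit: income exceeds £217,100 by £41,950 → 42 increments × £50 = £2,100 ≥ base, so the credit is £0.
Child Care Credit: 25% of the £37,850 excess over £221,200 is £9,462.50 ≥ base, so the credit is £0.
First-Time Homebuyer Credit: £259,050 is at or above £234,700, so the credit is £0.
Total: £5,100 + £0 + £0 + £0 = £5,100.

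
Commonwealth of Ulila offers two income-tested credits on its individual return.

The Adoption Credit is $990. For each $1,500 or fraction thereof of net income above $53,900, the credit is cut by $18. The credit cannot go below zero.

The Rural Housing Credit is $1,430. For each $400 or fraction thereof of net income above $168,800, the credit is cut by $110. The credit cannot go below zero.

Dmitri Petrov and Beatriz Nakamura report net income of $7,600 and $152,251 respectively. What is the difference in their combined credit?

Dmitri ($7,600): Adoption Credit: $7,600 is at or below the $53,900 threshold, so the full $990 applies. Rural Housing Credit: $7,600 is at or below the $168,800 threshold, so the full $1,430 applies. total $990 + $1,430 = $2,420
Beatriz ($152,251): Adoption Credit: income exceeds $53,900 by $98,351 → 66 increments × $18 = $1,188 ≥ base, so the credit is $0. Rural Housing Credit: $152,251 is at or below the $168,800 threshold, so the full $1,430 applies. total $0 + $1,430 = $1,430
Difference: |$2,420 − $1,430| = $990.

$990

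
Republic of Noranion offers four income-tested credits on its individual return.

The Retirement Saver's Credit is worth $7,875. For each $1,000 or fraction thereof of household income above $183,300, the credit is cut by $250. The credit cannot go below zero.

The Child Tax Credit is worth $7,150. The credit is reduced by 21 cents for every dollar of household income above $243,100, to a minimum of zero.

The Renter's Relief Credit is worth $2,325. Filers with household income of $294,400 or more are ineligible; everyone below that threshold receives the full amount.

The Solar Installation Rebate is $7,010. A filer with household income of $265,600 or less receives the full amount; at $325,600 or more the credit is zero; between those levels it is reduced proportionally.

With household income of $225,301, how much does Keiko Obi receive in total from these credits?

Retirement Saver's Credit: income exceeds $183,300 by $42,001 → 43 increments × $250 = $10,750 ≥ base, so the credit is $0.
Child Tax Credit: $225,301 is at or below the $243,100 threshold, so the full $7,150 applies.
Renter's Relief Credit: $225,301 is below the $294,400 cutoff, so the full $2,325 applies.
Solar Installation Rebate: $225,301 is at or below the $265,600 threshold, so the full $7,010 applies.
Total: $0 + $7,150 + $2,325 + $7,010 = $16,485.

$16,485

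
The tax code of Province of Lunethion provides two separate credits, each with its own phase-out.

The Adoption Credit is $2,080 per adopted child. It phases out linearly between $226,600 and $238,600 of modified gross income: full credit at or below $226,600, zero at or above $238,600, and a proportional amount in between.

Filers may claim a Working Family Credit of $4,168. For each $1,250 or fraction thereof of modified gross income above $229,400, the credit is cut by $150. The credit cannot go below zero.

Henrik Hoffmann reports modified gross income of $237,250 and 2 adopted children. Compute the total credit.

Adoption Credit: base = 2 × $2,080 = $4,160. $237,250 is $10,650 into a $12,000 phase-out range, leaving 1,350/12,000 of the credit: $4,160 × 1,350/12,000 = $468.
Working Family Credit: income exceeds $229,400 by $7,850, which is 7 full-or-partial $1,250 increments; reduction = 7 × $150 = $1,050, leaving $3,118.
Total: $468 + $3,118 = $3,586.

$3,586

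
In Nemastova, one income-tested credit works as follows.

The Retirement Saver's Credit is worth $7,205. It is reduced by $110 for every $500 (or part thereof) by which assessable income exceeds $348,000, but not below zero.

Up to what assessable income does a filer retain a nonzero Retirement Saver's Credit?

After 65 increments the reduction is 65 × $110 = $7,150, leaving $55; one more increment wipes it out. Increment 65 ends at excess 65 × $500 = $32,500, so the highest qualifying income is $348,000 + $32,500 = $380,500.

$380,500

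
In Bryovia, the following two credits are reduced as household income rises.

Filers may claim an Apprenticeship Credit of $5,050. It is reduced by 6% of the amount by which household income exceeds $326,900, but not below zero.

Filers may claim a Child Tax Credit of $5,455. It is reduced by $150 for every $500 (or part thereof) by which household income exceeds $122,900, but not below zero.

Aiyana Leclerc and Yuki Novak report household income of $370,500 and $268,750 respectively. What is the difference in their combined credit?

$2,616

Aiyana ($370,500): Apprenticeship Credit: 6% of the $43,600 excess over $326,900 is $2,616; credit = $5,050 − $2,616 = $2,434. Child Tax Credit: income exceeds $122,900 by $247,600 → 496 increments × $150 = $74,400 ≥ base, so the credit is $0. total $2,434 + $0 = $2,434
Yuki ($268,750): Apprenticeship Credit: $268,750 is at or below the $326,900 threshold, so the full $5,050 applies. Child Tax Credit: income exceeds $122,900 by $145,850 → 292 increments × $150 = $43,800 ≥ base, so the credit is $0. total $5,050 + $0 = $5,050
Difference: |$2,434 − $5,050| = $2,616.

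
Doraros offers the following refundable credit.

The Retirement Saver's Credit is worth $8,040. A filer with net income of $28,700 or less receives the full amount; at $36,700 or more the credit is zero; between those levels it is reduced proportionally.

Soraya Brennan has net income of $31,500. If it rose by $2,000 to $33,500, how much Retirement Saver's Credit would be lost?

At $31,500 — $31,500 is $2,800 into a $8,000 phase-out range, leaving 5,200/8,000 of the credit: $8,040 × 5,200/8,000 = $5,226.
At $33,500 — $33,500 is $4,800 into a $8,000 phase-out range, leaving 3,200/8,000 of the credit: $8,040 × 3,200/8,000 = $3,216.
Lost: $5,226 − $3,216 = $2,010.

$2,010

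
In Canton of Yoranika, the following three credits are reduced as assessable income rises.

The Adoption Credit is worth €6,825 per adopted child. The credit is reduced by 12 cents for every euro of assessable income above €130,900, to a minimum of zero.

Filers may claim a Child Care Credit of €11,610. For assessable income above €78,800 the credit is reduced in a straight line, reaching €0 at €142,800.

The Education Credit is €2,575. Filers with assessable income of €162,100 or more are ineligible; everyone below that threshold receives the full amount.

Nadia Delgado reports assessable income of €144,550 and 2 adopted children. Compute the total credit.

Adoption Credit: base = 2 × €6,825 = €13,650. 12% of the €13,650 excess over €130,900 is €1,638; credit = €13,650 − €1,638 = €12,012.
Child Care Credit: €144,550 is at or above €142,800, so the credit is €0.
Education Credit: €144,550 is below the €162,100 cutoff, so the full €2,575 applies.
Total: €12,012 + €0 + €2,575 = €14,587.

€14,587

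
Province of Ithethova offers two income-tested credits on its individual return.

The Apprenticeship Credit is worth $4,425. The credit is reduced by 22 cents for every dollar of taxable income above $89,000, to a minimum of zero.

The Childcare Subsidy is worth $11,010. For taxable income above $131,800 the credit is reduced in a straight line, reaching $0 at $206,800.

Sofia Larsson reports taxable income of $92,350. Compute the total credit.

Apprenticeship Credit: 22% of the $3,350 excess over $89,000 is $737; credit = $4,425 − $737 = $3,688.
Childcare Subsidy: $92,350 is at or below the $131,800 threshold, so the full $11,010 applies.
Total: $3,688 + $11,010 = $14,698.

$14,698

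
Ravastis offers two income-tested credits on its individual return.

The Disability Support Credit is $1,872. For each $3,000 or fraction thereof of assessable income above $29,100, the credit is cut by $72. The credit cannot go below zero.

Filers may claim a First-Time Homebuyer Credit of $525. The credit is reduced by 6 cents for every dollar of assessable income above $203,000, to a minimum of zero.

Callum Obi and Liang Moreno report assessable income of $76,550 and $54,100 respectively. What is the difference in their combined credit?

$504

Callum ($76,550): Disability Support Credit: income exceeds $29,100 by $47,450, which is 16 full-or-partial $3,000 increments; reduction = 16 × $72 = $1,152, leaving $720. First-Time Homebuyer Credit: $76,550 is at or below the $203,000 threshold, so the full $525 applies. total $720 + $525 = $1,245
Liang ($54,100): Disability Support Credit: income exceeds $29,100 by $25,000, which is 9 full-or-partial $3,000 increments; reduction = 9 × $72 = $648, leaving $1,224. First-Time Homebuyer Credit: $54,100 is at or below the $203,000 threshold, so the full $525 applies. total $1,224 + $525 = $1,749
Difference: |$1,245 − $1,749| = $504.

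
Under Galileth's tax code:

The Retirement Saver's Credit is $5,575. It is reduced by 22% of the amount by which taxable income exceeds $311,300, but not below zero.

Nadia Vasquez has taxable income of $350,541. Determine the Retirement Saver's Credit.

Retirement Saver's Credit: 22% of the $39,241 excess over $311,300 is $8,633.02 ≥ base, so the credit is $0.

$0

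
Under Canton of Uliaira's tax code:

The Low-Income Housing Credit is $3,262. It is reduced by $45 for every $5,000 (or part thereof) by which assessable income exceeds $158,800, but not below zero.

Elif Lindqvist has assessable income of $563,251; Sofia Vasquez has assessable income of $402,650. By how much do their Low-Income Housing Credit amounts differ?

Elif ($563,251): Low-Income Housing Credit: income exceeds $158,800 by $404,451 → 81 increments × $45 = $3,645 ≥ base, so the credit is $0.
Sofia ($402,650): Low-Income Housing Credit: income exceeds $158,800 by $243,850, which is 49 full-or-partial $5,000 increments; reduction = 49 × $45 = $2,205, leaving $1,057.
Difference: |$0 − $1,057| = $1,057.

$1,057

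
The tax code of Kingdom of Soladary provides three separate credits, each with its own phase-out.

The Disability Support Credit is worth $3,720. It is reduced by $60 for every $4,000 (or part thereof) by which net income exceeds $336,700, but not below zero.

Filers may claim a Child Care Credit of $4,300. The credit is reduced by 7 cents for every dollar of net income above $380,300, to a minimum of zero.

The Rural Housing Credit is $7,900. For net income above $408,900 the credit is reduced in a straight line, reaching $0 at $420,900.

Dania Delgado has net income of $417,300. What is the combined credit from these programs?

Disability Support Credit: income exceeds $336,700 by $80,600, which is 21 full-or-partial $4,000 increments; reduction = 21 × $60 = $1,260, leaving $2,460.
Child Care Credit: 7% of the $37,000 excess over $380,300 is $2,590; credit = $4,300 − $2,590 = $1,710.
Rural Housing Credit: $417,300 is $8,400 into a $12,000 phase-out range, leaving 3,600/12,000 of the credit: $7,900 × 3,600/12,000 = $2,370.
Total: $2,460 + $1,710 + $2,370 = $6,540.

$6,540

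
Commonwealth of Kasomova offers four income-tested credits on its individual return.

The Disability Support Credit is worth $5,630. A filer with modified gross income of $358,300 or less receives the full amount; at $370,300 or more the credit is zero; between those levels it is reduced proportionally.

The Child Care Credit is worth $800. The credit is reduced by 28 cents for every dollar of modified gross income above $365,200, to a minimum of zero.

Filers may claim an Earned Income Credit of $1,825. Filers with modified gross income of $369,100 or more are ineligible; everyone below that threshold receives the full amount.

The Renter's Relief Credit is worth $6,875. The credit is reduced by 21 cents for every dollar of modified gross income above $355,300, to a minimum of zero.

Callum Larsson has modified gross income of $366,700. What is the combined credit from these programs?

Disability Support Credit: $366,700 is $8,400 into a $12,000 phase-out range, leaving 3,600/12,000 of the credit: $5,630 × 3,600/12,000 = $1,689.
Child Care Credit: 28% of the $1,500 excess over $365,200 is $420; credit = $800 − $420 = $380.
Earned Income Credit: $366,700 is below the $369,100 cutoff, so the full $1,825 applies.
Renter's Relief Credit: 21% of the $11,400 excess over $355,300 is $2,394; credit = $6,875 − $2,394 = $4,481.
Total: $1,689 + $380 + $1,825 + $4,481 = $8,375.

$8,375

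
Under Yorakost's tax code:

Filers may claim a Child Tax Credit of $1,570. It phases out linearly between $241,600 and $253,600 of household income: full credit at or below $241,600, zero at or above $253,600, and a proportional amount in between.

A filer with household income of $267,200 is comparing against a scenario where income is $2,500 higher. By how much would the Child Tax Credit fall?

At $267,200 — $267,200 is at or above $253,600, so the credit is $0.
At $269,700 — $269,700 is at or above $253,600, so the credit is $0.
Lost: $0 − $0 = $0.

$0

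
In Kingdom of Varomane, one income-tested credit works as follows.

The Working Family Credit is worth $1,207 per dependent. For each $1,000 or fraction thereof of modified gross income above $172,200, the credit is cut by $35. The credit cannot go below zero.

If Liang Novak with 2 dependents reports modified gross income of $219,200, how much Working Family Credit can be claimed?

$769

Working Family Credit: base = 2 × $1,207 = $2,414. income exceeds $172,200 by $47,000, which is 47 full-or-partial $1,000 increments; reduction = 47 × $35 = $1,645, leaving $769.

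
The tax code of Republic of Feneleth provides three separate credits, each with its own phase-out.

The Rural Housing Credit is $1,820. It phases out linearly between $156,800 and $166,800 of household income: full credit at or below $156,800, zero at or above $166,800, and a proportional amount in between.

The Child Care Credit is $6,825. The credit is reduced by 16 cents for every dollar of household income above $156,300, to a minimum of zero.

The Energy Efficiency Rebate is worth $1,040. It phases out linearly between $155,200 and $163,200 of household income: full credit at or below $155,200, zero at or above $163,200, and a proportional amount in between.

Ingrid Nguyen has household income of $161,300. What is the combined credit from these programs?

Rural Housing Credit: $161,300 is $4,500 into a $10,000 phase-out range, leaving 5,500/10,000 of the credit: $1,820 × 5,500/10,000 = $1,001.
Child Care Credit: 16% of the $5,000 excess over $156,300 is $800; credit = $6,825 − $800 = $6,025.
Energy Efficiency Rebate: $161,300 is $6,100 into a $8,000 phase-out range, leaving 1,900/8,000 of the credit: $1,040 × 1,900/8,000 = $247.
Total: $1,001 + $6,025 + $247 = $7,273.

$7,273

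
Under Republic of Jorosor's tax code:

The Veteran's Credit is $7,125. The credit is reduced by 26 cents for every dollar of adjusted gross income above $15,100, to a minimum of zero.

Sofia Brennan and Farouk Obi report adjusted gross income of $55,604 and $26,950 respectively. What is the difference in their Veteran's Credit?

Sofia ($55,604): Veteran's Credit: 26% of the $40,504 excess over $15,100 is $10,531.04 ≥ base, so the credit is $0.
Farouk ($26,950): Veteran's Credit: 26% of the $11,850 excess over $15,100 is $3,081; credit = $7,125 − $3,081 = $4,044.
Difference: |$0 − $4,044| = $4,044.

$4,044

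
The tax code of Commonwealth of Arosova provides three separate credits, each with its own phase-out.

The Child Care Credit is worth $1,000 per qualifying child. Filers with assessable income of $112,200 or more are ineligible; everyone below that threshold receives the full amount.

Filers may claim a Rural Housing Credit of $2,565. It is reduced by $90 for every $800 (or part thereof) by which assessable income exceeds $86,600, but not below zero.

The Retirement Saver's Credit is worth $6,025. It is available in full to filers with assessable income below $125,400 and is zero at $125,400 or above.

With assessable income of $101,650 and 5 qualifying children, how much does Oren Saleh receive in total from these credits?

$11,880

Child Care Credit: base = 5 × $1,000 = $5,000. $101,650 is below the $112,200 cutoff, so the full $5,000 applies.
Rural Housing Credit: income exceeds $86,600 by $15,050, which is 19 full-or-partial $800 increments; reduction = 19 × $90 = $1,710, leaving $855.
Retirement Saver's Credit: $101,650 is below the $125,400 cutoff, so the full $6,025 applies.
Total: $5,000 + $855 + $6,025 = $11,880.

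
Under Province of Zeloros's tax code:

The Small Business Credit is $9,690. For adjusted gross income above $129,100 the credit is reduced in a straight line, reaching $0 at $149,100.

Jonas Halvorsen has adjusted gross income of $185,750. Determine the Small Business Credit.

$0

Small Business Credit: $185,750 is at or above $149,100, so the credit is $0.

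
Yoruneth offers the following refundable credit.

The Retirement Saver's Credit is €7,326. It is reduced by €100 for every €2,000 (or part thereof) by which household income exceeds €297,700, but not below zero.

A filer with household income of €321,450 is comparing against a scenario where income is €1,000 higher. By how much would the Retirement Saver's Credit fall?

At €321,450 — income exceeds €297,700 by €23,750, which is 12 full-or-partial €2,000 increments; reduction = 12 × €100 = €1,200, leaving €6,126.
At €322,450 — income exceeds €297,700 by €24,750, which is 13 full-or-partial €2,000 increments; reduction = 13 × €100 = €1,300, leaving €6,026.
Lost: €6,126 − €6,026 = €100.

€100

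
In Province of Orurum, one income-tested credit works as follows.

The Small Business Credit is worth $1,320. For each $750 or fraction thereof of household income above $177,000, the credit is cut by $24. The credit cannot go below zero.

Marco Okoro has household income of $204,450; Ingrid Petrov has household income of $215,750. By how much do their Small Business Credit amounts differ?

Marco ($204,450): Small Business Credit: income exceeds $177,000 by $27,450, which is 37 full-or-partial $750 increments; reduction = 37 × $24 = $888, leaving $432.
Ingrid ($215,750): Small Business Credit: income exceeds $177,000 by $38,750, which is 52 full-or-partial $750 increments; reduction = 52 × $24 = $1,248, leaving $72.
Difference: |$432 − $72| = $360.

$360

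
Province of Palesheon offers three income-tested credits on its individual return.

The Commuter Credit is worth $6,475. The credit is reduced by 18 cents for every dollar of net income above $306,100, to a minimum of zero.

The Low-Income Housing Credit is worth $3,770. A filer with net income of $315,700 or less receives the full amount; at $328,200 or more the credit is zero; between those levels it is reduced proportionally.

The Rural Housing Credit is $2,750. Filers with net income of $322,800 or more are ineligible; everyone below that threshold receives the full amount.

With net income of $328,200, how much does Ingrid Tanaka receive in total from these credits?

Commuter Credit: 18% of the $22,100 excess over $306,100 is $3,978; credit = $6,475 − $3,978 = $2,497.
Low-Income Housing Credit: $328,200 is at or above $328,200, so the credit is $0.
Rural Housing Credit: $328,200 meets or exceeds the $322,800 cutoff, so the credit is $0.
Total: $2,497 + $0 + $0 = $2,497.

$2,497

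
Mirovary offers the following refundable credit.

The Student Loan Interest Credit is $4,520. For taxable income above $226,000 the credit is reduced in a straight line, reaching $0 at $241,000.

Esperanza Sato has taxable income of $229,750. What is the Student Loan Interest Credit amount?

$3,390

Student Loan Interest Credit: $229,750 is $3,750 into a $15,000 phase-out range, leaving 11,250/15,000 of the credit: $4,520 × 11,250/15,000 = $3,390.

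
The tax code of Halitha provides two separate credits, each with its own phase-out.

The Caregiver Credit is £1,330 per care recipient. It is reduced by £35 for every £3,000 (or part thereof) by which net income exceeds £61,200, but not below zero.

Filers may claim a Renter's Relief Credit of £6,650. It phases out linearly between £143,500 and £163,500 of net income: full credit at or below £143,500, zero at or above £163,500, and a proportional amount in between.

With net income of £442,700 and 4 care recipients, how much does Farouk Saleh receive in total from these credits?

Caregiver Credit: base = 4 × £1,330 = £5,320. income exceeds £61,200 by £381,500, which is 128 full-or-partial £3,000 increments; reduction = 128 × £35 = £4,480, leaving £840.
Renter's Relief Credit: £442,700 is at or above £163,500, so the credit is £0.
Total: £840 + £0 = £840.

£840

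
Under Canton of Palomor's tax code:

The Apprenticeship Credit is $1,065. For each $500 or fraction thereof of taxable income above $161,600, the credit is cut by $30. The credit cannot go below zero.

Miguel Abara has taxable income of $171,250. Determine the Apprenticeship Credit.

$465

Apprenticeship Credit: income exceeds $161,600 by $9,650, which is 20 full-or-partial $500 increments; reduction = 20 × $30 = $600, leaving $465.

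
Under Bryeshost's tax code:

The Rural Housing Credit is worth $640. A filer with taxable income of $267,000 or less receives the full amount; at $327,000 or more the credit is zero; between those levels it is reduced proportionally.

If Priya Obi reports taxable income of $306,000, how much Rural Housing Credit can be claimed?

$224

Rural Housing Credit: $306,000 is $39,000 into a $60,000 phase-out range, leaving 21,000/60,000 of the credit: $640 × 21,000/60,000 = $224.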